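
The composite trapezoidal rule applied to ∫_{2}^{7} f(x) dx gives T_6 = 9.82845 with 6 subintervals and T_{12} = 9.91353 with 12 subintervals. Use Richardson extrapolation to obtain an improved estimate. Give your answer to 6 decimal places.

R = (4·T_{12} − T_6) / 3 = (4·9.91353 − 9.82845)/3 = (29.82567)/3 = 9.941890.

9.941890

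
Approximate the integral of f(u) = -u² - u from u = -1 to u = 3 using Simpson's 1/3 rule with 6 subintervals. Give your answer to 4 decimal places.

h = (3 − (-1))/6 = 0.666667.
Nodes u₀,…,u₆ = -1, -0.333333, 0.333333, 1, 1.666667, 2.333333, 3.
f(u) = -u² - u: f₀=0, f₁=0.222222, f₂=-0.444444, f₃=-2, f₄=-4.444444, f₅=-7.777778, f₆=-12.
(h/3)·[f₀ + 4f₁ + 2f₂ + 4f₃ + 2f₄ + 4f₅ + f₆] = 0.222222·(-60) = -13.3333.

-13.3333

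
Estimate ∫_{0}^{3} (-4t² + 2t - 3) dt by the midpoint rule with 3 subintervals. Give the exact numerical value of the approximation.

-35

h = (3 − 0)/3 = 1.
Midpoints m₁,…,m₃ = 0.5, 1.5, 2.5.
f(m₁)=-3, f(m₂)=-9, f(m₃)=-23.
h·[f(m₁) + f(m₂) + f(m₃)] = 1·(-35) = -35.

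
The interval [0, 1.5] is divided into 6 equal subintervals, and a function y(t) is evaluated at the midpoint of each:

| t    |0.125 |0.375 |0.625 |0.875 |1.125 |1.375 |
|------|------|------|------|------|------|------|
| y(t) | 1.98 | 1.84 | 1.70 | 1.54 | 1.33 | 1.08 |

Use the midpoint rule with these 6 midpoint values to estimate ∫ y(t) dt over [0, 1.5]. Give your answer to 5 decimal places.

2.36750

h = 0.25, n = 6.
h·[y(m₁) + y(m₂) + y(m₃) + y(m₄) + y(m₅) + y(m₆)] = 0.25·(9.47) = 2.36750.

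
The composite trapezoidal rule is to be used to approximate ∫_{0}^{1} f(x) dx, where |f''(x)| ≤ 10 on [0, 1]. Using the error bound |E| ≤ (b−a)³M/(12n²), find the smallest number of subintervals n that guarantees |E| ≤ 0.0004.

Need 10/(12n²) ≤ 0.0004.
n² ≥ 10/(12·0.0004) = 2083.33 ⇒ n ≥ 45.6435, so the smallest n is 46.

46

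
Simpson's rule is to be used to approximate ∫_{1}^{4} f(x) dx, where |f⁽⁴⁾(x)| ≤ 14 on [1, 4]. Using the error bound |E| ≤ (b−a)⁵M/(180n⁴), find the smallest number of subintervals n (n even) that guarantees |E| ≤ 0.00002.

Need 3402/(180n⁴) ≤ 0.00002.
n⁴ ≥ 3402/(180·0.00002) = 945000 ⇒ n ≥ 31.1787, so the smallest even n is 32. (n must be even for Simpson's rule.)

32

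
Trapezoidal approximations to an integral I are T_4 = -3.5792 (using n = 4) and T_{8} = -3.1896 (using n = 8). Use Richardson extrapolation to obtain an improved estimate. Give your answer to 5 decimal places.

-3.05973

R = (4·T_{8} − T_4) / 3 = (4·(-3.1896) − (-3.5792))/3 = (-9.1792)/3 = -3.05973.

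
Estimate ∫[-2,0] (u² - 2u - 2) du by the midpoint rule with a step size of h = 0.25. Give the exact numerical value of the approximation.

2.65625

h = (0 − (-2))/8 = 0.25.
Midpoints m₁,…,m₈ = -1.875, -1.625, -1.375, -1.125, -0.875, -0.625, -0.375, -0.125.
f(m₁)=5.265625, f(m₂)=3.890625, f(m₃)=2.640625, f(m₄)=1.515625, f(m₅)=0.515625, f(m₆)=-0.359375, f(m₇)=-1.109375, f(m₈)=-1.734375.
h·[f(m₁) + f(m₂) + f(m₃) + f(m₄) + f(m₅) + f(m₆) + f(m₇) + f(m₈)] = 0.25·(10.625) = 2.65625.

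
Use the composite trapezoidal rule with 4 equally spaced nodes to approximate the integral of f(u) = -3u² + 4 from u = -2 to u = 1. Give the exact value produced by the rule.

h = (1 − (-2))/3 = 1.
Nodes u₀,…,u₃ = -2, -1, 0, 1.
f(u) = -3u² + 4: f₀=-8, f₁=1, f₂=4, f₃=1.
(h/2)·[f₀ + 2f₁ + 2f₂ + f₃] = 0.5·(3) = 1.5.

1.5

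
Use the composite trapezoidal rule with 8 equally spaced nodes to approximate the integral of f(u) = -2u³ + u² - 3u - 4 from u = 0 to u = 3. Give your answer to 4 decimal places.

-57.7347

h = (3 − 0)/7 = 0.428571.
Nodes u₀,…,u₇ = 0, 0.428571, 0.857143, 1.285714, 1.714286, 2.142857, 2.571429, 3.
f(u) = -2u³ + u² - 3u - 4: f₀=-4, f₁=-5.259475, f₂=-7.096210, f₃=-10.454810, f₄=-16.279883, f₅=-25.516035, f₆=-39.107872, f₇=-58.
(h/2)·[f₀ + 2f₁ + 2f₂ + 2f₃ + 2f₄ + 2f₅ + 2f₆ + f₇] = 0.214286·(-269.428571) = -57.7347.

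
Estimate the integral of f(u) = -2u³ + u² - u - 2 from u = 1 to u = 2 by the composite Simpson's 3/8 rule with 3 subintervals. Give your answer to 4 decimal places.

h = (2 − 1)/3 = 0.333333.
Nodes u₀,…,u₃ = 1, 1.333333, 1.666667, 2.
f(u) = -2u³ + u² - u - 2: f₀=-4, f₁=-6.296296, f₂=-10.148148, f₃=-16.
(3h/8)·[f₀ + 3f₁ + 3f₂ + f₃] = 0.125·(-69.333333) = -8.6667.

-8.6667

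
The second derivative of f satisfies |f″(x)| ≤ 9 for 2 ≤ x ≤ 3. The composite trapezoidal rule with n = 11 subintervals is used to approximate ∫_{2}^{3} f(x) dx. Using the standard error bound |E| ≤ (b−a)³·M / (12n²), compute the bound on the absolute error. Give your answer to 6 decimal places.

|E| ≤ (1)³·9 / (12·11²) = 9/1452 = 0.006198.

0.006198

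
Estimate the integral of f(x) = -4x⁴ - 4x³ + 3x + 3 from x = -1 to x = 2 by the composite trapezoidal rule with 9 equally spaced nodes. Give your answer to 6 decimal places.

-30.001465

h = (2 − (-1))/8 = 0.375.
Nodes x₀,…,x₈ = -1, -0.625, -0.25, 0.125, 0.5, 0.875, 1.25, 1.625, 2.
f(x) = -4x⁴ - 4x³ + 3x + 3: f₀=0, f₁=1.4912109375, f₂=2.296875, f₃=3.3662109375, f₄=3.75, f₅=0.6005859375, f₆=-10.828125, f₇=-37.1806640625, f₈=-87.
(h/2)·[f₀ + 2f₁ + 2f₂ + 2f₃ + 2f₄ + 2f₅ + 2f₆ + 2f₇ + f₈] = 0.1875·(-160.0078125) = -30.001465.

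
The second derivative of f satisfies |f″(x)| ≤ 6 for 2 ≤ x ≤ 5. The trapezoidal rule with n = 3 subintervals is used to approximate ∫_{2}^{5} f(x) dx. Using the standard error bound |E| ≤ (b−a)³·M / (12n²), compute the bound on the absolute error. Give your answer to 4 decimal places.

1.5000

|E| ≤ (3)³·6 / (12·3²) = 162/108 = 1.5000.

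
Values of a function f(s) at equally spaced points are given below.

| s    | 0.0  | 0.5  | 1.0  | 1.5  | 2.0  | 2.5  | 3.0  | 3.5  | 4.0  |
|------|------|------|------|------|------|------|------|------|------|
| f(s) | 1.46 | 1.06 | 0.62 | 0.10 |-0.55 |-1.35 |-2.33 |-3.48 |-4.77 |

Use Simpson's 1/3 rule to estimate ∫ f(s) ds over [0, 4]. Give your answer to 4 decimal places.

h = 0.5, n = 8.
(h/3)·[y₀ + 4y₁ + 2y₂ + 4y₃ + 2y₄ + 4y₅ + 2y₆ + 4y₇ + y₈] = 0.166667·(-22.51) = -3.7517.

-3.7517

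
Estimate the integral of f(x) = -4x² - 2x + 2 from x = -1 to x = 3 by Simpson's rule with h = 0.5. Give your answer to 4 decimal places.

-37.3333

h = (3 − (-1))/8 = 0.5.
Nodes x₀,…,x₈ = -1, -0.5, 0, 0.5, 1, 1.5, 2, 2.5, 3.
f(x) = -4x² - 2x + 2: f₀=0, f₁=2, f₂=2, f₃=0, f₄=-4, f₅=-10, f₆=-18, f₇=-28, f₈=-40.
(h/3)·[f₀ + 4f₁ + 2f₂ + 4f₃ + 2f₄ + 4f₅ + 2f₆ + 4f₇ + f₈] = 0.166667·(-224) = -37.3333.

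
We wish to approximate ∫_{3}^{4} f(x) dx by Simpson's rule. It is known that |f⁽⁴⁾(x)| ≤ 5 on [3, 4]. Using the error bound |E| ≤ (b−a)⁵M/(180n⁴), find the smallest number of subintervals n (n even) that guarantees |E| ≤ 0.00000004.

Need 5/(180n⁴) ≤ 0.00000004.
n⁴ ≥ 5/(180·0.00000004) = 694444 ⇒ n ≥ 28.8675, so the smallest even n is 30. (n must be even for Simpson's rule.)

30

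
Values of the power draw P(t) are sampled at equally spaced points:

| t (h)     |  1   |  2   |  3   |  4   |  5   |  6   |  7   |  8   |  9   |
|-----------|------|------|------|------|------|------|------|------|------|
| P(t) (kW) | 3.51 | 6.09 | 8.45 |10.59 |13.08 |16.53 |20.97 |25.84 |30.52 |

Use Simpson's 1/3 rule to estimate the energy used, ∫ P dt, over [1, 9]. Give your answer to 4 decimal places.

118.4100

h = 1, n = 8.
(h/3)·[y₀ + 4y₁ + 2y₂ + 4y₃ + 2y₄ + 4y₅ + 2y₆ + 4y₇ + y₈] = 0.333333·(355.23) = 118.4100.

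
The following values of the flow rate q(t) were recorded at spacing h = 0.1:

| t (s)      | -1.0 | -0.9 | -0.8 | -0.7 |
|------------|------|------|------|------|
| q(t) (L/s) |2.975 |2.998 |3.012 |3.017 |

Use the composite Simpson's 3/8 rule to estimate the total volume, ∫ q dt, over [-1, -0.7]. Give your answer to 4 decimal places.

0.9008

h = 0.1, n = 3.
(3h/8)·[y₀ + 3y₁ + 3y₂ + y₃] = 0.0375·(24.022) = 0.9008.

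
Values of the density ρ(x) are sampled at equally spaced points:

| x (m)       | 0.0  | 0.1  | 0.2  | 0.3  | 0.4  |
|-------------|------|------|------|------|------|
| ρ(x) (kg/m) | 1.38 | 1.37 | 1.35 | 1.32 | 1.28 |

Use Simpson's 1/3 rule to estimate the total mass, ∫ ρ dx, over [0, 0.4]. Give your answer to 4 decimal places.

0.5373

h = 0.1, n = 4.
(h/3)·[y₀ + 4y₁ + 2y₂ + 4y₃ + y₄] = 0.033333·(16.12) = 0.5373.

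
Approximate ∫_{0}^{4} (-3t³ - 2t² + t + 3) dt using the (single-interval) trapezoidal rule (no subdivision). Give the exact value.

-428

T = (b−a)/2 · [f(0) + f(4)] = 2·[3 + (-217)] = -428.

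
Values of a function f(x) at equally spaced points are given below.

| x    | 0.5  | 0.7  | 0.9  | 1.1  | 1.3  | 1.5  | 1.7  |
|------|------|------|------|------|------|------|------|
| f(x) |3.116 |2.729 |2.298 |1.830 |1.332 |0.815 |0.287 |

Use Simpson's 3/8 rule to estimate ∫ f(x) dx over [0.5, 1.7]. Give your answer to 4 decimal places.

2.1439

h = 0.2, n = 6.
(3h/8)·[y₀ + 3y₁ + 3y₂ + 2y₃ + 3y₄ + 3y₅ + y₆] = 0.075·(28.585) = 2.1439.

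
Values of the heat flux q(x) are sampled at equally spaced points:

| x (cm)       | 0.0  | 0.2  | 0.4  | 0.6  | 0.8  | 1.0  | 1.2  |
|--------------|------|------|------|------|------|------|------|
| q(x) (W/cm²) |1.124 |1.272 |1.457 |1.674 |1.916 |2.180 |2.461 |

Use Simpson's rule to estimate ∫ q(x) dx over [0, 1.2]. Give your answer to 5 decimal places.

h = 0.2, n = 6.
(h/3)·[y₀ + 4y₁ + 2y₂ + 4y₃ + 2y₄ + 4y₅ + y₆] = 0.066667·(30.835) = 2.05567.

2.05567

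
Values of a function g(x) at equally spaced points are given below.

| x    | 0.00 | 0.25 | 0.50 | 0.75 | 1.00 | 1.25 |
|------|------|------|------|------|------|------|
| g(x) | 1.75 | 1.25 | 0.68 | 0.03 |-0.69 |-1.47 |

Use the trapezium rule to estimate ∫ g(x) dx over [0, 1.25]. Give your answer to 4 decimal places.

h = 0.25, n = 5.
(h/2)·[y₀ + 2y₁ + 2y₂ + 2y₃ + 2y₄ + y₅] = 0.125·(2.82) = 0.3525.

0.3525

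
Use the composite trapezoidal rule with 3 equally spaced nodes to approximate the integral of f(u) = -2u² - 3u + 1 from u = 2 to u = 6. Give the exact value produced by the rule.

-188

h = (6 − 2)/2 = 2.
Nodes u₀,…,u₂ = 2, 4, 6.
f(u) = -2u² - 3u + 1: f₀=-13, f₁=-43, f₂=-89.
(h/2)·[f₀ + 2f₁ + f₂] = 1·(-188) = -188.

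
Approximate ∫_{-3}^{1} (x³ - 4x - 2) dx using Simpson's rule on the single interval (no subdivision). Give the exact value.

S = (b−a)/6 · [f(-3) + 4f(-1) + f(1)] = 0.666667·[(-17) + 4·1 + (-5)] = -12.

-12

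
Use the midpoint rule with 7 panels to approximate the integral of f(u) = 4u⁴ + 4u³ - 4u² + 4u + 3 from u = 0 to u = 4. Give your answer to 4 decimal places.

h = (4 − 0)/7 = 0.571429.
Midpoints m₁,…,m₇ = 0.285714, 0.857143, 1.428571, 2, 2.571429, 3.142857, 3.714286.
f(m₁)=3.936277, f(m₂)=8.167847, f(m₃)=28.872553, f(m₄)=91, f(m₅)=229.735527, f(m₆)=490.500208, f(m₇)=928.950854.
h·[f(m₁) + f(m₂) + f(m₃) + f(m₄) + f(m₅) + f(m₆) + f(m₇)] = 0.571429·(1781.163265) = 1017.8076.

1017.8076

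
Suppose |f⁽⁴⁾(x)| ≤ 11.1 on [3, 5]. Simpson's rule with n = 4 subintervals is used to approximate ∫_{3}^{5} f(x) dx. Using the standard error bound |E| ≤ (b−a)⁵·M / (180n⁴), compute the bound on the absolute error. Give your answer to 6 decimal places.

0.007708

|E| ≤ (2)⁵·11.1 / (180·4⁴) = 355.2/46080 = 0.007708.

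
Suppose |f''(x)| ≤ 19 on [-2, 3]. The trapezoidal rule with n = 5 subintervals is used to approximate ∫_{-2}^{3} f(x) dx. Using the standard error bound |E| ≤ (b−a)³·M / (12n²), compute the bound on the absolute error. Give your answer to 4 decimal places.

|E| ≤ (5)³·19 / (12·5²) = 2375/300 = 7.9167.

7.9167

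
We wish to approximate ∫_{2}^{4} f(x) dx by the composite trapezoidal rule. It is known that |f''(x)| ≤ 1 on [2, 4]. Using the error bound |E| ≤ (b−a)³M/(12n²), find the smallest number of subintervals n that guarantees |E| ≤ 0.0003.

48

Need 8/(12n²) ≤ 0.0003.
n² ≥ 8/(12·0.0003) = 2222.22 ⇒ n ≥ 47.1405, so the smallest n is 48.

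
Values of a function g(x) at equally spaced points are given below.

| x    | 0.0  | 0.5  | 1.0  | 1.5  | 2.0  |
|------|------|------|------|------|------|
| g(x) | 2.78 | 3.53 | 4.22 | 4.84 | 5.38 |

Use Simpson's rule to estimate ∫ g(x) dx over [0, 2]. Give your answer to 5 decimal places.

8.34667

h = 0.5, n = 4.
(h/3)·[y₀ + 4y₁ + 2y₂ + 4y₃ + y₄] = 0.166667·(50.08) = 8.34667.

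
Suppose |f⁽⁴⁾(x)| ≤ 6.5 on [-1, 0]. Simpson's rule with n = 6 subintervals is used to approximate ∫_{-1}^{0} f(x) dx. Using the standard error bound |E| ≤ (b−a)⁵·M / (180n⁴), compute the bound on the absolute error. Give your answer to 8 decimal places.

0.00002786

|E| ≤ (1)⁵·6.5 / (180·6⁴) = 6.5/233280 = 0.00002786.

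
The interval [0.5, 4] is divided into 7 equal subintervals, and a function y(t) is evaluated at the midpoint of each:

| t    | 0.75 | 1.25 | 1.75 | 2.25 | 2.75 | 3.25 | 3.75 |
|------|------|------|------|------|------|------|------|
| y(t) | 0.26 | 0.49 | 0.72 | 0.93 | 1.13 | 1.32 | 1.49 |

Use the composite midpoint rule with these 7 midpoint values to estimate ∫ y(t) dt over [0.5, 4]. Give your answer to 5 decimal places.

h = 0.5, n = 7.
h·[y(m₁) + y(m₂) + y(m₃) + y(m₄) + y(m₅) + y(m₆) + y(m₇)] = 0.5·(6.34) = 3.17000.

3.17000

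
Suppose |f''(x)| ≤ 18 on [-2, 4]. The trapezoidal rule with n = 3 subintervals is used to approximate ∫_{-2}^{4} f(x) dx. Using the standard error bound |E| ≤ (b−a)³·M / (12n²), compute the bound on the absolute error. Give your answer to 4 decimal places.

36.0000

|E| ≤ (6)³·18 / (12·3²) = 3888/108 = 36.0000.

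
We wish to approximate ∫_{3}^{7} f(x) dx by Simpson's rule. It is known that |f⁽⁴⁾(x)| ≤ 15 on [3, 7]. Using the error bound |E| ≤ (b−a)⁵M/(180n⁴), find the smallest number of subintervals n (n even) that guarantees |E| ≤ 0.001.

Need 15360/(180n⁴) ≤ 0.001.
n⁴ ≥ 15360/(180·0.001) = 85333.3 ⇒ n ≥ 17.0915, so the smallest even n is 18. (n must be even for Simpson's rule.)

18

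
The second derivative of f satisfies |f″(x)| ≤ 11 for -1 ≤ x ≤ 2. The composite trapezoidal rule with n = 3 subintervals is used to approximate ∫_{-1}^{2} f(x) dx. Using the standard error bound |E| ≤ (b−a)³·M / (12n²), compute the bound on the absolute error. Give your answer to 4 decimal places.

2.7500

|E| ≤ (3)³·11 / (12·3²) = 297/108 = 2.7500.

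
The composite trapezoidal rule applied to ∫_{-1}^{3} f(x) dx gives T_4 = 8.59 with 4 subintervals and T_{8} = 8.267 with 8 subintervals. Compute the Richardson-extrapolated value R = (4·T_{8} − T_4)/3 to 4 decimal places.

R = (4·T_{8} − T_4) / 3 = (4·8.267 − 8.59)/3 = (24.478)/3 = 8.1593.

8.1593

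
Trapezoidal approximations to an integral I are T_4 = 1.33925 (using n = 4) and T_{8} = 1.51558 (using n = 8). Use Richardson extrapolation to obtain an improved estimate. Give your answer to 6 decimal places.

R = (4·T_{8} − T_4) / 3 = (4·1.51558 − 1.33925)/3 = (4.72307)/3 = 1.574357.

1.574357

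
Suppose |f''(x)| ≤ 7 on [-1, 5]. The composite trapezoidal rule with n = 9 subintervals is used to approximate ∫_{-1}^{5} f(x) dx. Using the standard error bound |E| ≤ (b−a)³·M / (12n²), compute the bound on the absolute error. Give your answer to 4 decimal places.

1.5556

|E| ≤ (6)³·7 / (12·9²) = 1512/972 = 1.5556.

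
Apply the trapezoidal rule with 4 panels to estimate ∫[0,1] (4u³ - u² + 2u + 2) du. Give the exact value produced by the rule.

3.71875

h = (1 − 0)/4 = 0.25.
Nodes u₀,…,u₄ = 0, 0.25, 0.5, 0.75, 1.
f(u) = 4u³ - u² + 2u + 2: f₀=2, f₁=2.5, f₂=3.25, f₃=4.625, f₄=7.
(h/2)·[f₀ + 2f₁ + 2f₂ + 2f₃ + f₄] = 0.125·(29.75) = 3.71875.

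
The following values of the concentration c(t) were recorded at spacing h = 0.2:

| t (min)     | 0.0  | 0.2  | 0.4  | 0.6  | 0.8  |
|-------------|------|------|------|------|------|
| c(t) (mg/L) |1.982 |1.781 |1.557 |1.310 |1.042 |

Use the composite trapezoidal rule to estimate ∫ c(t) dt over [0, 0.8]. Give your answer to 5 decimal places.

h = 0.2, n = 4.
(h/2)·[y₀ + 2y₁ + 2y₂ + 2y₃ + y₄] = 0.1·(12.320) = 1.23200.

1.23200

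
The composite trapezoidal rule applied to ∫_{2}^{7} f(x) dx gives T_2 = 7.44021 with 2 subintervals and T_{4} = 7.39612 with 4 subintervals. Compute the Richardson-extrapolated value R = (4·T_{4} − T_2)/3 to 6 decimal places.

7.381423

R = (4·T_{4} − T_2) / 3 = (4·7.39612 − 7.44021)/3 = (22.14427)/3 = 7.381423.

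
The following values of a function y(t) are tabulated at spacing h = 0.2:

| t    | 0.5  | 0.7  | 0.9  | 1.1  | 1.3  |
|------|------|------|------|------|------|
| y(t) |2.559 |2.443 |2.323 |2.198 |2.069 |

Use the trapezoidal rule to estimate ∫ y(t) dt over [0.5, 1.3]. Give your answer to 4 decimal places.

h = 0.2, n = 4.
(h/2)·[y₀ + 2y₁ + 2y₂ + 2y₃ + y₄] = 0.1·(18.556) = 1.8556.

1.8556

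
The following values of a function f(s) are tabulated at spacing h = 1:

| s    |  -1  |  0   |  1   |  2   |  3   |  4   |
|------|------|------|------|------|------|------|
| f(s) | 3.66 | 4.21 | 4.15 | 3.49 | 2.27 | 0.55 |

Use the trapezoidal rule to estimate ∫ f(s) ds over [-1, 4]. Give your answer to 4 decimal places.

h = 1, n = 5.
(h/2)·[y₀ + 2y₁ + 2y₂ + 2y₃ + 2y₄ + y₅] = 0.5·(32.45) = 16.2250.

16.2250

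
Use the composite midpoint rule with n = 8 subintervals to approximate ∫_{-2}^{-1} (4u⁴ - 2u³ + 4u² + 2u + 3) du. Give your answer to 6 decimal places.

41.543518

h = (-1 − (-2))/8 = 0.125.
Midpoints m₁,…,m₈ = -1.9375, -1.8125, -1.6875, -1.5625, -1.4375, -1.3125, -1.1875, -1.0625.
f(m₁)=85.05426025390625, f(m₂)=67.59332275390625, f(m₃)=53.06304931640625, f(m₄)=41.11187744140625, f(m₅)=31.41168212890625, f(m₆)=23.65777587890625, f(m₇)=17.56890869140625, f(m₈)=12.88726806640625.
h·[f(m₁) + f(m₂) + f(m₃) + f(m₄) + f(m₅) + f(m₆) + f(m₇) + f(m₈)] = 0.125·(332.34814453125) = 41.543518.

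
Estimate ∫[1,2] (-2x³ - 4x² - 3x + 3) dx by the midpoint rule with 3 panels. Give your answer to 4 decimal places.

-18.2130

h = (2 − 1)/3 = 0.333333.
Midpoints m₁,…,m₃ = 1.166667, 1.5, 1.833333.
f(m₁)=-9.120370, f(m₂)=-17.25, f(m₃)=-28.268519.
h·[f(m₁) + f(m₂) + f(m₃)] = 0.333333·(-54.638889) = -18.2130.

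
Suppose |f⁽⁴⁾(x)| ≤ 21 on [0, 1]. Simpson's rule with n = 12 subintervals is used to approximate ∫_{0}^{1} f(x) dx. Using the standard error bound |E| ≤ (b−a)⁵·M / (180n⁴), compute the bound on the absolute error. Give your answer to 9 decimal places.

|E| ≤ (1)⁵·21 / (180·12⁴) = 21/3732480 = 0.000005626.

0.000005626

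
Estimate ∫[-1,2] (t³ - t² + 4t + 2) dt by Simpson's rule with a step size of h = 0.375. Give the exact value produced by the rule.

h = (2 − (-1))/8 = 0.375.
Nodes t₀,…,t₈ = -1, -0.625, -0.25, 0.125, 0.5, 0.875, 1.25, 1.625, 2.
f(t) = t³ - t² + 4t + 2: f₀=-4, f₁=-1.134765625, f₂=0.921875, f₃=2.486328125, f₄=3.875, f₅=5.404296875, f₆=7.390625, f₇=10.150390625, f₈=14.
(h/3)·[f₀ + 4f₁ + 2f₂ + 4f₃ + 2f₄ + 4f₅ + 2f₆ + 4f₇ + f₈] = 0.125·(102) = 12.75.

12.75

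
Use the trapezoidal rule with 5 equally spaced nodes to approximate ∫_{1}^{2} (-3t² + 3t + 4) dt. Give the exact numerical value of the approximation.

h = (2 − 1)/4 = 0.25.
Nodes t₀,…,t₄ = 1, 1.25, 1.5, 1.75, 2.
f(t) = -3t² + 3t + 4: f₀=4, f₁=3.0625, f₂=1.75, f₃=0.0625, f₄=-2.
(h/2)·[f₀ + 2f₁ + 2f₂ + 2f₃ + f₄] = 0.125·(11.75) = 1.46875.

1.46875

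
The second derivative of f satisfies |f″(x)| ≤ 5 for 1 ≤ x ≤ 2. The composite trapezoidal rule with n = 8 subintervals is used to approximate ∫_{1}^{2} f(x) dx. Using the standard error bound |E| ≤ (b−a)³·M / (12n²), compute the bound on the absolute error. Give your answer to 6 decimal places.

|E| ≤ (1)³·5 / (12·8²) = 5/768 = 0.006510.

0.006510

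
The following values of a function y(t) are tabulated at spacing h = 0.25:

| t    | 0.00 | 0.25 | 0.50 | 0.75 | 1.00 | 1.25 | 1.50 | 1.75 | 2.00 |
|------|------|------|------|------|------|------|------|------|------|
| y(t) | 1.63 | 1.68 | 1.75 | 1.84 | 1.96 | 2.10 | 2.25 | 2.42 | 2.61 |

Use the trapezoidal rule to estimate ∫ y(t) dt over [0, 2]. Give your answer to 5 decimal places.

4.03000

h = 0.25, n = 8.
(h/2)·[y₀ + 2y₁ + 2y₂ + 2y₃ + 2y₄ + 2y₅ + 2y₆ + 2y₇ + y₈] = 0.125·(32.24) = 4.03000.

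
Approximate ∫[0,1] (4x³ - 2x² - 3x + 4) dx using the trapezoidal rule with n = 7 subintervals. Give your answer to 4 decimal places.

2.8469

h = (1 − 0)/7 = 0.142857.
Nodes x₀,…,x₇ = 0, 0.142857, 0.285714, 0.428571, 0.571429, 0.714286, 0.857143, 1.
f(x) = 4x³ - 2x² - 3x + 4: f₀=4, f₁=3.542274, f₂=3.072886, f₃=2.661808, f₄=2.379009, f₅=2.294461, f₆=2.478134, f₇=3.
(h/2)·[f₀ + 2f₁ + 2f₂ + 2f₃ + 2f₄ + 2f₅ + 2f₆ + f₇] = 0.071429·(39.857143) = 2.8469.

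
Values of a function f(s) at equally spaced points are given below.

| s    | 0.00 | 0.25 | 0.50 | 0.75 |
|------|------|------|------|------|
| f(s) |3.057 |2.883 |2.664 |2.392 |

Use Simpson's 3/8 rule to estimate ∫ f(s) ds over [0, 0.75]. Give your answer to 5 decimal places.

2.07094

h = 0.25, n = 3.
(3h/8)·[y₀ + 3y₁ + 3y₂ + y₃] = 0.09375·(22.090) = 2.07094.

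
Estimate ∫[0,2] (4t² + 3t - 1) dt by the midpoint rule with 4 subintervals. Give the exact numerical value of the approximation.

14.5

h = (2 − 0)/4 = 0.5.
Midpoints m₁,…,m₄ = 0.25, 0.75, 1.25, 1.75.
f(m₁)=0, f(m₂)=3.5, f(m₃)=9, f(m₄)=16.5.
h·[f(m₁) + f(m₂) + f(m₃) + f(m₄)] = 0.5·(29) = 14.5.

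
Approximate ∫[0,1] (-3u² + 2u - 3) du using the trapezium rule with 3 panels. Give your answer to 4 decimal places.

h = (1 − 0)/3 = 0.333333.
Nodes u₀,…,u₃ = 0, 0.333333, 0.666667, 1.
f(u) = -3u² + 2u - 3: f₀=-3, f₁=-2.666667, f₂=-3, f₃=-4.
(h/2)·[f₀ + 2f₁ + 2f₂ + f₃] = 0.166667·(-18.333333) = -3.0556.

-3.0556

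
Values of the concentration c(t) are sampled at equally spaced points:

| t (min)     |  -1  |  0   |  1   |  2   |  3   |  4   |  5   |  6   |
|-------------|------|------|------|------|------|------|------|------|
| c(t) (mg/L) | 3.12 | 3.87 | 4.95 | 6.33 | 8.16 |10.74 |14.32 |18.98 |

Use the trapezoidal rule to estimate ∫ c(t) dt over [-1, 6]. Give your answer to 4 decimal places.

59.4200

h = 1, n = 7.
(h/2)·[y₀ + 2y₁ + 2y₂ + 2y₃ + 2y₄ + 2y₅ + 2y₆ + y₇] = 0.5·(118.84) = 59.4200.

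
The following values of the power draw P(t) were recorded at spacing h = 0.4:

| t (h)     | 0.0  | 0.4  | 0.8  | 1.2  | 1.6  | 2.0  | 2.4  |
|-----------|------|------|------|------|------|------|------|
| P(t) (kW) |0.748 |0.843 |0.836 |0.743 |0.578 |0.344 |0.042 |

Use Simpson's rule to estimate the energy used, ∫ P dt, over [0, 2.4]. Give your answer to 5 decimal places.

1.51173

h = 0.4, n = 6.
(h/3)·[y₀ + 4y₁ + 2y₂ + 4y₃ + 2y₄ + 4y₅ + y₆] = 0.133333·(11.338) = 1.51173.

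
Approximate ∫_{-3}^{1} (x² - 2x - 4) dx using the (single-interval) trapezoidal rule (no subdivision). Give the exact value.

T = (b−a)/2 · [f(-3) + f(1)] = 2·[11 + (-5)] = 12.

12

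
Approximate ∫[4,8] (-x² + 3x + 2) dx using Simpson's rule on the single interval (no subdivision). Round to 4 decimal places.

S = (b−a)/6 · [f(4) + 4f(6) + f(8)] = 0.666667·[(-2) + 4·(-16) + (-38)] = -69.3333.

-69.3333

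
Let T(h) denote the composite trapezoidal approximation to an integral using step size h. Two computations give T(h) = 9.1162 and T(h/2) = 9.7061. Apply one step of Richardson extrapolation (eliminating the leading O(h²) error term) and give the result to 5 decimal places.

R = (4·T(h/2) − T(h)) / 3 = (4·9.7061 − 9.1162)/3 = (29.7082)/3 = 9.90273.

9.90273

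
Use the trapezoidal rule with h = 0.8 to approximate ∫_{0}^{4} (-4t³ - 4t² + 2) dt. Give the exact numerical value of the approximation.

-345.28

h = (4 − 0)/5 = 0.8.
Nodes t₀,…,t₅ = 0, 0.8, 1.6, 2.4, 3.2, 4.
f(t) = -4t³ - 4t² + 2: f₀=2, f₁=-2.608, f₂=-24.624, f₃=-76.336, f₄=-170.032, f₅=-318.
(h/2)·[f₀ + 2f₁ + 2f₂ + 2f₃ + 2f₄ + f₅] = 0.4·(-863.2) = -345.28.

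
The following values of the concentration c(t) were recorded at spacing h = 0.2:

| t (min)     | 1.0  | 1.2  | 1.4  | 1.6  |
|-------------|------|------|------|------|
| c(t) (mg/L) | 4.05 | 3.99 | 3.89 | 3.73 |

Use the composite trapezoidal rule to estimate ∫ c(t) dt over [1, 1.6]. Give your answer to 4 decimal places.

2.3540

h = 0.2, n = 3.
(h/2)·[y₀ + 2y₁ + 2y₂ + y₃] = 0.1·(23.54) = 2.3540.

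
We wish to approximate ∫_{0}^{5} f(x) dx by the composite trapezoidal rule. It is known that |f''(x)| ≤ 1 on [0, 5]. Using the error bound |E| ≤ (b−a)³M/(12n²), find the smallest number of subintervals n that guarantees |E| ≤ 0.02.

Need 125/(12n²) ≤ 0.02.
n² ≥ 125/(12·0.02) = 520.833 ⇒ n ≥ 22.8218, so the smallest n is 23.

23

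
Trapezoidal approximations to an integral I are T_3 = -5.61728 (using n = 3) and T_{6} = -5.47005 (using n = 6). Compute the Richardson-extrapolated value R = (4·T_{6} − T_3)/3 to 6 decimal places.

-5.420973

R = (4·T_{6} − T_3) / 3 = (4·(-5.47005) − (-5.61728))/3 = (-16.26292)/3 = -5.420973.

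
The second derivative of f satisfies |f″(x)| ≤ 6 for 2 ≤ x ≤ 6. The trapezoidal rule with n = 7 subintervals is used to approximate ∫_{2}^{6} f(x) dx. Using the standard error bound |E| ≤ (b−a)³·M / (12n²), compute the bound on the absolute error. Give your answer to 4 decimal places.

0.6531

|E| ≤ (4)³·6 / (12·7²) = 384/588 = 0.6531.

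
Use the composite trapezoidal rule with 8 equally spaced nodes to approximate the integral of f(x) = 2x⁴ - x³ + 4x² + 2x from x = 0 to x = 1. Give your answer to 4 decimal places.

2.5054

h = (1 − 0)/7 = 0.142857.
Nodes x₀,…,x₇ = 0, 0.142857, 0.285714, 0.428571, 0.571429, 0.714286, 0.857143, 1.
f(x) = 2x⁴ - x³ + 4x² + 2x: f₀=0, f₁=0.365264, f₂=0.887963, f₃=1.580591, f₄=2.475635, f₅=3.625573, f₆=5.102874, f₇=7.
(h/2)·[f₀ + 2f₁ + 2f₂ + 2f₃ + 2f₄ + 2f₅ + 2f₆ + f₇] = 0.071429·(35.075802) = 2.5054.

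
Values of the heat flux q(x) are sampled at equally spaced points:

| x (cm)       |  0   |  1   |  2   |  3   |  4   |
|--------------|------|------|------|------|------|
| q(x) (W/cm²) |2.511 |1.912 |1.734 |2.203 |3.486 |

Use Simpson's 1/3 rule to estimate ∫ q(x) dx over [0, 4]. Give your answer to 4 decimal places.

h = 1, n = 4.
(h/3)·[y₀ + 4y₁ + 2y₂ + 4y₃ + y₄] = 0.333333·(25.925) = 8.6417.

8.6417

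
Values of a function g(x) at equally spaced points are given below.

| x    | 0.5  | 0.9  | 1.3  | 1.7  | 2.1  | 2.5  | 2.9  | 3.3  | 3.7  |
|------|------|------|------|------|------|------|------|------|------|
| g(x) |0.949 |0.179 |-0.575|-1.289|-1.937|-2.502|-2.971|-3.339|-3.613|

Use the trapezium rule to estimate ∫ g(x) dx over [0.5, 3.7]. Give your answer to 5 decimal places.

h = 0.4, n = 8.
(h/2)·[y₀ + 2y₁ + 2y₂ + 2y₃ + 2y₄ + 2y₅ + 2y₆ + 2y₇ + y₈] = 0.2·(-27.532) = -5.50640.

-5.50640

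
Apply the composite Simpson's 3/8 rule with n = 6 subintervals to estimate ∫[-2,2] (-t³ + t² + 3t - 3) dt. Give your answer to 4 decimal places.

h = (2 − (-2))/6 = 0.666667.
Nodes t₀,…,t₆ = -2, -1.333333, -0.666667, 0, 0.666667, 1.333333, 2.
f(t) = -t³ + t² + 3t - 3: f₀=3, f₁=-2.851852, f₂=-4.259259, f₃=-3, f₄=-0.851852, f₅=0.407407, f₆=-1.
(3h/8)·[f₀ + 3f₁ + 3f₂ + 2f₃ + 3f₄ + 3f₅ + f₆] = 0.25·(-26.666667) = -6.6667.

-6.6667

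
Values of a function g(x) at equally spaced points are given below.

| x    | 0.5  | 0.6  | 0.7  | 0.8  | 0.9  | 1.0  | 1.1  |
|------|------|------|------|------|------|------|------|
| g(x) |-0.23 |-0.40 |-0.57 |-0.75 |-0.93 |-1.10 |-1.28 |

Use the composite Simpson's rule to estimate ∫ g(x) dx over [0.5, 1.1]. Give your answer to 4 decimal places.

h = 0.1, n = 6.
(h/3)·[y₀ + 4y₁ + 2y₂ + 4y₃ + 2y₄ + 4y₅ + y₆] = 0.033333·(-13.51) = -0.4503.

-0.4503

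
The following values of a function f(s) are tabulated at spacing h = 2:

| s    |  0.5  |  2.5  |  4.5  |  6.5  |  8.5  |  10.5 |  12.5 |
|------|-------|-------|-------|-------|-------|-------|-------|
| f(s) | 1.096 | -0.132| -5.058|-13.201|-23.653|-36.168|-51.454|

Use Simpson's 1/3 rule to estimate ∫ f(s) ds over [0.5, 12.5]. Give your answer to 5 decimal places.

h = 2, n = 6.
(h/3)·[y₀ + 4y₁ + 2y₂ + 4y₃ + 2y₄ + 4y₅ + y₆] = 0.666667·(-305.784) = -203.85600.

-203.85600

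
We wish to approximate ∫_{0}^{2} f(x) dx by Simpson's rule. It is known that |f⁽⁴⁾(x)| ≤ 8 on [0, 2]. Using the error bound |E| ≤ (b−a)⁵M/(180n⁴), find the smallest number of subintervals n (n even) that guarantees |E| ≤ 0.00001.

20

Need 256/(180n⁴) ≤ 0.00001.
n⁴ ≥ 256/(180·0.00001) = 142222 ⇒ n ≥ 19.4197, so the smallest even n is 20. (n must be even for Simpson's rule.)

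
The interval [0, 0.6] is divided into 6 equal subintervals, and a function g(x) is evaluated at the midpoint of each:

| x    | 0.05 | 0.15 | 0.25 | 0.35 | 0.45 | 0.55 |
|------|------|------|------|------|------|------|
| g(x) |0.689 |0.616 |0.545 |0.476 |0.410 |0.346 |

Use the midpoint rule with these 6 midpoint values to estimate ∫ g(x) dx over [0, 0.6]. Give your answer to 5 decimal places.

0.30820

h = 0.1, n = 6.
h·[y(m₁) + y(m₂) + y(m₃) + y(m₄) + y(m₅) + y(m₆)] = 0.1·(3.082) = 0.30820.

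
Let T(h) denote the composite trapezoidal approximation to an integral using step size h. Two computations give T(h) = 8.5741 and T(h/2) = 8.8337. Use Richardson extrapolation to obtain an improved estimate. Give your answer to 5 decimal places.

8.92023

R = (4·T(h/2) − T(h)) / 3 = (4·8.8337 − 8.5741)/3 = (26.7607)/3 = 8.92023.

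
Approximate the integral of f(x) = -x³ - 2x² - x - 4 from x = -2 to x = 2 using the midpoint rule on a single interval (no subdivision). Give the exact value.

M = (b−a)·f(0) = 4·(-4) = -16.

-16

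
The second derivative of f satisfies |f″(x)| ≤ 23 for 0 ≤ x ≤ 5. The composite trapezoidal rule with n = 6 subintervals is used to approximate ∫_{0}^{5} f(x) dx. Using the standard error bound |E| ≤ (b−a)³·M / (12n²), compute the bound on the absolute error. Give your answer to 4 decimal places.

|E| ≤ (5)³·23 / (12·6²) = 2875/432 = 6.6551.

6.6551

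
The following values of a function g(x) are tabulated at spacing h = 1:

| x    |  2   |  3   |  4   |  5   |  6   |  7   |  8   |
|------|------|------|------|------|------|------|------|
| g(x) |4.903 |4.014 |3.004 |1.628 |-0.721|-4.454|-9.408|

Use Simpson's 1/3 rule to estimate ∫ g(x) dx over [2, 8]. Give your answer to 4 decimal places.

1.6043

h = 1, n = 6.
(h/3)·[y₀ + 4y₁ + 2y₂ + 4y₃ + 2y₄ + 4y₅ + y₆] = 0.333333·(4.813) = 1.6043.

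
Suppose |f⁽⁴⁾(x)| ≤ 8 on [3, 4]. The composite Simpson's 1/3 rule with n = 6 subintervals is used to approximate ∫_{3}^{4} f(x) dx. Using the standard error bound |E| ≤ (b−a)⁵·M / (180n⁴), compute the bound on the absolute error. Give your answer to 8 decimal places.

0.00003429

|E| ≤ (1)⁵·8 / (180·6⁴) = 8/233280 = 0.00003429.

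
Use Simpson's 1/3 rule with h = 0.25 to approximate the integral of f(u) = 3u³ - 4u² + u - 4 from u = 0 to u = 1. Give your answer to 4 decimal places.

-4.0833

h = (1 − 0)/4 = 0.25.
Nodes u₀,…,u₄ = 0, 0.25, 0.5, 0.75, 1.
f(u) = 3u³ - 4u² + u - 4: f₀=-4, f₁=-3.953125, f₂=-4.125, f₃=-4.234375, f₄=-4.
(h/3)·[f₀ + 4f₁ + 2f₂ + 4f₃ + f₄] = 0.083333·(-49) = -4.0833.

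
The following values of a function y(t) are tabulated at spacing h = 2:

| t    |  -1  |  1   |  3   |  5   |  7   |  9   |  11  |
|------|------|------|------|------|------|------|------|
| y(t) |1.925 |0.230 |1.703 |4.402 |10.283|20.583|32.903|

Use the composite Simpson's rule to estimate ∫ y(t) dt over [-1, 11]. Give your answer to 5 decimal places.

106.44000

h = 2, n = 6.
(h/3)·[y₀ + 4y₁ + 2y₂ + 4y₃ + 2y₄ + 4y₅ + y₆] = 0.666667·(159.660) = 106.44000.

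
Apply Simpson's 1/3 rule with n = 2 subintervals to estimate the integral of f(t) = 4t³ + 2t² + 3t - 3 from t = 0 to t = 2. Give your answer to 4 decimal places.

h = (2 − 0)/2 = 1.
Nodes t₀,…,t₂ = 0, 1, 2.
f(t) = 4t³ + 2t² + 3t - 3: f₀=-3, f₁=6, f₂=43.
(h/3)·[f₀ + 4f₁ + f₂] = 0.333333·(64) = 21.3333.

21.3333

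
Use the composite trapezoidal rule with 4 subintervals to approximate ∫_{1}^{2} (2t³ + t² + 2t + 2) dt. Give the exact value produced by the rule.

14.9375

h = (2 − 1)/4 = 0.25.
Nodes t₀,…,t₄ = 1, 1.25, 1.5, 1.75, 2.
f(t) = 2t³ + t² + 2t + 2: f₀=7, f₁=9.96875, f₂=14, f₃=19.28125, f₄=26.
(h/2)·[f₀ + 2f₁ + 2f₂ + 2f₃ + f₄] = 0.125·(119.5) = 14.9375.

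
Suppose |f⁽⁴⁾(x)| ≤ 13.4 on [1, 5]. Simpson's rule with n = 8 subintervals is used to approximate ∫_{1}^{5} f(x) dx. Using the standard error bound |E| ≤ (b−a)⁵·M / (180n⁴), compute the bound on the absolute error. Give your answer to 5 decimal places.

0.01861

|E| ≤ (4)⁵·13.4 / (180·8⁴) = 13721.6/737280 = 0.01861.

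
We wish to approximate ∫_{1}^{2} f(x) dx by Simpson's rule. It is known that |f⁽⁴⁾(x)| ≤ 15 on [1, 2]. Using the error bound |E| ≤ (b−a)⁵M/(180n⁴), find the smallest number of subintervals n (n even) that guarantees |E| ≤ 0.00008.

6

Need 15/(180n⁴) ≤ 0.00008.
n⁴ ≥ 15/(180·0.00008) = 1041.67 ⇒ n ≥ 5.6811, so the smallest even n is 6. (n must be even for Simpson's rule.)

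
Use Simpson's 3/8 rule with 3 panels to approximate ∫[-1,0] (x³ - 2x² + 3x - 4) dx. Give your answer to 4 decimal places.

-6.4167

h = (0 − (-1))/3 = 0.333333.
Nodes x₀,…,x₃ = -1, -0.666667, -0.333333, 0.
f(x) = x³ - 2x² + 3x - 4: f₀=-10, f₁=-7.185185, f₂=-5.259259, f₃=-4.
(3h/8)·[f₀ + 3f₁ + 3f₂ + f₃] = 0.125·(-51.333333) = -6.4167.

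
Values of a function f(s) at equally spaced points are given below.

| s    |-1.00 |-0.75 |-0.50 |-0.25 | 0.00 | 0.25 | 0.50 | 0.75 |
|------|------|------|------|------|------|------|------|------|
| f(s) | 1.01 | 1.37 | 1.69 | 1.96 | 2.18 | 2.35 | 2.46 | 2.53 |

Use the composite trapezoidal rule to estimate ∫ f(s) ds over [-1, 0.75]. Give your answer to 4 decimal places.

h = 0.25, n = 7.
(h/2)·[y₀ + 2y₁ + 2y₂ + 2y₃ + 2y₄ + 2y₅ + 2y₆ + y₇] = 0.125·(27.56) = 3.4450.

3.4450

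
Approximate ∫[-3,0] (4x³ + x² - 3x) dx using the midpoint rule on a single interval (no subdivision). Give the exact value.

-20.25

M = (b−a)·f(-1.5) = 3·(-6.75) = -20.25.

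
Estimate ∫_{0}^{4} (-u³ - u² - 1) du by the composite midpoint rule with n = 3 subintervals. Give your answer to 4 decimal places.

-85.1852

h = (4 − 0)/3 = 1.333333.
Midpoints m₁,…,m₃ = 0.666667, 2, 3.333333.
f(m₁)=-1.740741, f(m₂)=-13, f(m₃)=-49.148148.
h·[f(m₁) + f(m₂) + f(m₃)] = 1.333333·(-63.888889) = -85.1852.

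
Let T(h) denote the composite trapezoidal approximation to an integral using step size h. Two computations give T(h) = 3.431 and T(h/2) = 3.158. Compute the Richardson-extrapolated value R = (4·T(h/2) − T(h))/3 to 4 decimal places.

R = (4·T(h/2) − T(h)) / 3 = (4·3.158 − 3.431)/3 = (9.201)/3 = 3.0670.

3.0670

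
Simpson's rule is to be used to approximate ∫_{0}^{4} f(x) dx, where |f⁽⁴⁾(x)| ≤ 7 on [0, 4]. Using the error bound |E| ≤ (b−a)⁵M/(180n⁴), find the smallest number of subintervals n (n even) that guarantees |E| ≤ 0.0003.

20

Need 7168/(180n⁴) ≤ 0.0003.
n⁴ ≥ 7168/(180·0.0003) = 132741 ⇒ n ≥ 19.0876, so the smallest even n is 20. (n must be even for Simpson's rule.)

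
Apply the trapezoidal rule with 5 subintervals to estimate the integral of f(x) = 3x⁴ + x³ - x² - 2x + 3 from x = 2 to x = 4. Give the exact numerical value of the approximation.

h = (4 − 2)/5 = 0.4.
Nodes x₀,…,x₅ = 2, 2.4, 2.8, 3.2, 3.6, 4.
f(x) = 3x⁴ + x³ - x² - 2x + 3: f₀=51, f₁=105.7968, f₂=195.9088, f₃=333.7008, f₄=533.3808, f₅=811.
(h/2)·[f₀ + 2f₁ + 2f₂ + 2f₃ + 2f₄ + f₅] = 0.2·(3199.5744) = 639.91488.

639.91488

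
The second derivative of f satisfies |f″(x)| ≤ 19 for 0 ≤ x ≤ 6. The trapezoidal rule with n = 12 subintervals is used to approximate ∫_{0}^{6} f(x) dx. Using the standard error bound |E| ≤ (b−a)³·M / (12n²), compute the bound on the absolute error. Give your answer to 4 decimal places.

|E| ≤ (6)³·19 / (12·12²) = 4104/1728 = 2.3750.

2.3750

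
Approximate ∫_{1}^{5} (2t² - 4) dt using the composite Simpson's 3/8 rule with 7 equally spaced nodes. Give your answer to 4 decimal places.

h = (5 − 1)/6 = 0.666667.
Nodes t₀,…,t₆ = 1, 1.666667, 2.333333, 3, 3.666667, 4.333333, 5.
f(t) = 2t² - 4: f₀=-2, f₁=1.555556, f₂=6.888889, f₃=14, f₄=22.888889, f₅=33.555556, f₆=46.
(3h/8)·[f₀ + 3f₁ + 3f₂ + 2f₃ + 3f₄ + 3f₅ + f₆] = 0.25·(266.666667) = 66.6667.

66.6667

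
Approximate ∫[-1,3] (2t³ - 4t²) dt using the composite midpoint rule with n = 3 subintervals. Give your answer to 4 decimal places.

h = (3 − (-1))/3 = 1.333333.
Midpoints m₁,…,m₃ = -0.333333, 1, 2.333333.
f(m₁)=-0.518519, f(m₂)=-2, f(m₃)=3.629630.
h·[f(m₁) + f(m₂) + f(m₃)] = 1.333333·(1.111111) = 1.4815.

1.4815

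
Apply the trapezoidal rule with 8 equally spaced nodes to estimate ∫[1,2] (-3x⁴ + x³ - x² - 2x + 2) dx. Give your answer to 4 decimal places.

-18.3142

h = (2 − 1)/7 = 0.142857.
Nodes x₀,…,x₇ = 1, 1.142857, 1.285714, 1.428571, 1.571429, 1.714286, 1.857143, 2.
f(x) = -3x⁴ + x³ - x² - 2x + 2: f₀=-3, f₁=-5.216993, f₂=-8.296960, f₃=-12.477301, f₄=-18.025406, f₅=-25.238651, f₆=-34.444398, f₇=-46.
(h/2)·[f₀ + 2f₁ + 2f₂ + 2f₃ + 2f₄ + 2f₅ + 2f₆ + f₇] = 0.071429·(-256.399417) = -18.3142.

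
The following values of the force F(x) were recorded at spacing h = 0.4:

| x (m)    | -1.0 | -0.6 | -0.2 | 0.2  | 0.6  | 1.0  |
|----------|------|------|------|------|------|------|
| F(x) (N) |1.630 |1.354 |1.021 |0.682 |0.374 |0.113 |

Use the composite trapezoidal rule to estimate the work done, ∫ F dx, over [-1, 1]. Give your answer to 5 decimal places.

1.72100

h = 0.4, n = 5.
(h/2)·[y₀ + 2y₁ + 2y₂ + 2y₃ + 2y₄ + y₅] = 0.2·(8.605) = 1.72100.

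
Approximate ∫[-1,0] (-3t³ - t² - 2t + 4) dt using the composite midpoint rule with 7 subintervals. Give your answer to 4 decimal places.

h = (0 − (-1))/7 = 0.142857.
Midpoints m₁,…,m₇ = -0.928571, -0.785714, -0.642857, -0.5, -0.357143, -0.214286, -0.071429.
f(m₁)=7.396866, f(m₂)=6.409257, f(m₃)=5.669461, f(m₄)=5.125, f(m₅)=4.723397, f(m₆)=4.412172, f(m₇)=4.138848.
h·[f(m₁) + f(m₂) + f(m₃) + f(m₄) + f(m₅) + f(m₆) + f(m₇)] = 0.142857·(37.875) = 5.4107.

5.4107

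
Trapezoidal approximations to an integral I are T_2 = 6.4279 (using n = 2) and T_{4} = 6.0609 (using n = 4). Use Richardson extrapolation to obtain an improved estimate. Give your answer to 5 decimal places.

R = (4·T_{4} − T_2) / 3 = (4·6.0609 − 6.4279)/3 = (17.8157)/3 = 5.93857.

5.93857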